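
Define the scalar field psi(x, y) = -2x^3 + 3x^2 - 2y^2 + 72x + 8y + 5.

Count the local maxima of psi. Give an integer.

psi separates as a function of x plus a function of y, so ∇psi=0 decouples.
∂psi/∂x = -6(x - 4)(x + 3) = 0 at x ∈ {-3, 4}; ∂psi/∂y = -4(y - 2) = 0 at y ∈ {2}.
The Hessian is diagonal: diag(psi_xx, psi_yy). Second derivatives: psi_xx(-3)=42, psi_xx(4)=-42; psi_yy(2)=-4.
Local maxima occur where both diagonal entries negative: (4, 2). Count: 1.

1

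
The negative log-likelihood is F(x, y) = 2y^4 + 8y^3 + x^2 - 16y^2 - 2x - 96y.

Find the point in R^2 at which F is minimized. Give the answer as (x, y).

F(x,y) separates as P(x) + Q(y), so its minimum is min P + min Q.
P'(x) = 2x - 2 vanishes at x ∈ {1}; Q'(y) = 8(y - 2)(y + 2)(y + 3) vanishes at y ∈ {-3, -2, 2}.
Local minima of P (where P''>0): P(1)=-1. Local minima of Q: Q(-3)=90, Q(2)=-160.
So the global minimum of F is P(1) + Q(2) = -1 − 160 = -161, attained at (1, 2).

(1, 2)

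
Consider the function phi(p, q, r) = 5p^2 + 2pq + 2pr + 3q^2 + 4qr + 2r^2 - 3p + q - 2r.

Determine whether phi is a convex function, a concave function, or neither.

convex

phi is quadratic, so its Hessian is the constant matrix H = [[10, 2, 2], [2, 6, 4], [2, 4, 4]].
Leading principal minors: 10, 56, 72.
All positive ⇒ H ≻ 0 ⇒ convex.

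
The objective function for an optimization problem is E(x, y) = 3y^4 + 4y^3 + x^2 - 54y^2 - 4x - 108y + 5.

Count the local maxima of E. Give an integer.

E separates as a function of x plus a function of y, so ∇E=0 decouples.
∂E/∂x = 2(x - 2) = 0 at x ∈ {2}; ∂E/∂y = 12(y - 3)(y + 1)(y + 3) = 0 at y ∈ {-3, -1, 3}.
The Hessian is diagonal: diag(E_xx, E_yy). Second derivatives: E_xx(2)=2; E_yy(-3)=144, E_yy(-1)=-96, E_yy(3)=288.
Local maxima occur where both diagonal entries negative: none. Count: 0.

0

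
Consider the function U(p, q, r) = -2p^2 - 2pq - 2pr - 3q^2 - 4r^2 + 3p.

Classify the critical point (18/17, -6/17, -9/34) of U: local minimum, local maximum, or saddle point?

The Hessian is constant: H = [[-4, -2, -2], [-2, -6, 0], [-2, 0, -8]].
Leading principal minors: Δ₁ = -4, Δ₂ = 20, Δ₃ = -136.
The minors alternate sign starting negative (−, +, −), so H is negative definite: a local maximum.

local maximum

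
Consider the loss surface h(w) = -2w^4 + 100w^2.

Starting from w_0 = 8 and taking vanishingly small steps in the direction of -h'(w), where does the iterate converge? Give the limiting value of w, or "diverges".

diverges

h'(w) = -8w(w - 5)(w + 5), so h'(8) = -2496.
Gradient descent moves in the -h' direction, i.e. w is increasing.
There is no critical point above w=8, and h' keeps the same sign, so the iterate runs off to +∞.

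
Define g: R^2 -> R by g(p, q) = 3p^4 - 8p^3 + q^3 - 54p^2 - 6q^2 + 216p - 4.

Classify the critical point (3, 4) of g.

The mixed partial ∂²g/∂p∂q is 0, so the Hessian at any point is diag(g_pp, g_qq) = diag(12(3p^2 - 4p - 9), 6(q - 2)).
At (3, 4): H = diag(72, 12).
Both eigenvalues are positive, so H is positive definite: a local minimum.

local minimum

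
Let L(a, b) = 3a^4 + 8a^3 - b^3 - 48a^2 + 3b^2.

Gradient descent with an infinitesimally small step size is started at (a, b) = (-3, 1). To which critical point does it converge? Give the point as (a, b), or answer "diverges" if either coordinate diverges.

L is separable, so gradient descent decouples: a follows -∂L/∂a, b follows -∂L/∂b.
∂L/∂a = 12a(a - 2)(a + 4); at a=-3 this is 180, so a decreases.
∂L/∂b = -3b(b - 2); at b=1 this is 3, so b decreases.
a converges to its nearest critical value -4 (a local min of the a-part); b converges to 0. The iterate converges to (-4, 0).

(-4, 0)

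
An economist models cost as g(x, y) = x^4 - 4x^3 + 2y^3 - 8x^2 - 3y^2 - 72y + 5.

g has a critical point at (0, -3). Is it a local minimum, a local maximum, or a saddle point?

The mixed partial ∂²g/∂x∂y is 0, so the Hessian at any point is diag(g_xx, g_yy) = diag(4(3x^2 - 6x - 4), 6(2y - 1)).
At (0, -3): H = diag(-16, -42).
Both eigenvalues are negative, so H is negative definite: a local maximum.

local maximum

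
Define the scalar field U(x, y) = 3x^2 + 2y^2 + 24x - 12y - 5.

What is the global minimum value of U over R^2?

U(x,y) separates as P(x) + Q(y) − 5, so its minimum is min P + min Q − 5.
P'(x) = 6x + 24 vanishes at x ∈ {-4}; Q'(y) = 4y - 12 vanishes at y ∈ {3}.
Local minima of P (where P''>0): P(-4)=-48. Local minima of Q: Q(3)=-18.
So the global minimum of U is P(-4) + Q(3) − 5 = -48 − 18 − 5 = -71, attained at (-4, 3).

-71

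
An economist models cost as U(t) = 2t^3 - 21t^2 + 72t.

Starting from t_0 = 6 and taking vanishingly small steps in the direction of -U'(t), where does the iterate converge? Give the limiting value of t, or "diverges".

4

U'(t) = 6(t - 4)(t - 3), so U'(6) = 36.
Gradient descent moves in the -U' direction, i.e. t is decreasing.
The nearest critical point in that direction is t = 4, where U'' = 6 > 0 (a local minimum). The iterate converges there.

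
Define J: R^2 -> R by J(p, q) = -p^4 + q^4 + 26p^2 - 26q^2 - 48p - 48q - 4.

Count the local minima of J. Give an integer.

2

J separates as a function of p plus a function of q, so ∇J=0 decouples.
∂J/∂p = -4(p - 3)(p - 1)(p + 4) = 0 at p ∈ {-4, 1, 3}; ∂J/∂q = 4(q - 4)(q + 1)(q + 3) = 0 at q ∈ {-3, -1, 4}.
The Hessian is diagonal: diag(J_pp, J_qq). Second derivatives: J_pp(-4)=-140, J_pp(1)=40, J_pp(3)=-56; J_qq(-3)=56, J_qq(-1)=-40, J_qq(4)=140.
Local minima occur where both diagonal entries positive: (1, -3), (1, 4). Count: 2.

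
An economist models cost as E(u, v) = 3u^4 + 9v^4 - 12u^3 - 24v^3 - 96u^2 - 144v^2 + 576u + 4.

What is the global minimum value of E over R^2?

-3836

E(u,v) separates as P(u) + Q(v) + 4, so its minimum is min P + min Q + 4.
P'(u) = 12(u - 4)(u - 3)(u + 4) vanishes at u ∈ {-4, 3, 4}; Q'(v) = 36v(v - 4)(v + 2) vanishes at v ∈ {-2, 0, 4}.
Local minima of P (where P''>0): P(-4)=-2304, P(4)=768. Local minima of Q: Q(-2)=-240, Q(4)=-1536.
So the global minimum of E is P(-4) + Q(4) + 4 = -2304 − 1536 + 4 = -3836, attained at (-4, 4).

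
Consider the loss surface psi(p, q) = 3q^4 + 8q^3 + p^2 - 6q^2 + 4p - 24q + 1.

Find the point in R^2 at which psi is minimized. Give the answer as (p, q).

(-2, 1)

psi(p,q) separates as A(p) + B(q) + 1, so its minimum is min A + min B + 1.
A'(p) = 2p + 4 vanishes at p ∈ {-2}; B'(q) = 12(q - 1)(q + 1)(q + 2) vanishes at q ∈ {-2, -1, 1}.
Local minima of A (where A''>0): A(-2)=-4. Local minima of B: B(-2)=8, B(1)=-19.
So the global minimum of psi is A(-2) + B(1) + 1 = -4 − 19 + 1 = -22, attained at (-2, 1).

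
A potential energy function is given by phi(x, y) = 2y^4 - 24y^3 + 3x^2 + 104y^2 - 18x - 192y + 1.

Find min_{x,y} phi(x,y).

-154

phi(x,y) separates as P(x) + Q(y) + 1, so its minimum is min P + min Q + 1.
P'(x) = 6x - 18 vanishes at x ∈ {3}; Q'(y) = 8(y - 4)(y - 3)(y - 2) vanishes at y ∈ {2, 3, 4}.
Local minima of P (where P''>0): P(3)=-27. Local minima of Q: Q(2)=-128, Q(4)=-128.
So the global minimum of phi is P(3) + Q(2) + 1 = -27 − 128 + 1 = -154, attained at (3, 2).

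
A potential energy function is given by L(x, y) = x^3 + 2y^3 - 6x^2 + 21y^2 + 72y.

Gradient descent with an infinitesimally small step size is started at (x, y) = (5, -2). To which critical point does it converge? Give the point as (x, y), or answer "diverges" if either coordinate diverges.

(4, -3)

L is separable, so gradient descent decouples: x follows -∂L/∂x, y follows -∂L/∂y.
∂L/∂x = 3x(x - 4); at x=5 this is 15, so x decreases.
∂L/∂y = 6(y + 3)(y + 4); at y=-2 this is 12, so y decreases.
x converges to its nearest critical value 4 (a local min of the x-part); y converges to -3. The iterate converges to (4, -3).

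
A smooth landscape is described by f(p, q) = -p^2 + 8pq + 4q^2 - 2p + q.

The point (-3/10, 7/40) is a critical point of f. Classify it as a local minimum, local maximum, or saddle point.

saddle point

The Hessian of f is constant: H = [[-2, 8], [8, 8]].
det(H) = (-2)·8 − 8² = -80.
Since det(H) < 0, H is indefinite and the critical point is a saddle point.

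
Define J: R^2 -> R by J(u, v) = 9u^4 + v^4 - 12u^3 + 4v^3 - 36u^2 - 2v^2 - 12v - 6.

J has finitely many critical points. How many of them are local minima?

4

J separates as a function of u plus a function of v, so ∇J=0 decouples.
∂J/∂u = 36u(u - 2)(u + 1) = 0 at u ∈ {-1, 0, 2}; ∂J/∂v = 4(v - 1)(v + 1)(v + 3) = 0 at v ∈ {-3, -1, 1}.
The Hessian is diagonal: diag(J_uu, J_vv). Second derivatives: J_uu(-1)=108, J_uu(0)=-72, J_uu(2)=216; J_vv(-3)=32, J_vv(-1)=-16, J_vv(1)=32.
Local minima occur where both diagonal entries positive: (-1, -3), (-1, 1), (2, -3), (2, 1). Count: 4.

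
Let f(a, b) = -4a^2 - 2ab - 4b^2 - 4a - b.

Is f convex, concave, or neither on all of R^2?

f is quadratic, so its Hessian is the constant matrix H = [[-8, -2], [-2, -8]].
det(H) = 60, tr(H) = -16.
det(H) > 0 and tr(H) < 0, so H is negative definite everywhere: concave.

concave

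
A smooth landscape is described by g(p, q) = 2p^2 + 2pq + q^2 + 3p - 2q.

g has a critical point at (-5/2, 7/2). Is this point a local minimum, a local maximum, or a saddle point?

local minimum

The Hessian of g is constant: H = [[4, 2], [2, 2]].
det(H) = 4·2 − 2² = 4.
det(H) > 0 and tr(H) = 6 > 0, so H is positive definite and the point is a local minimum.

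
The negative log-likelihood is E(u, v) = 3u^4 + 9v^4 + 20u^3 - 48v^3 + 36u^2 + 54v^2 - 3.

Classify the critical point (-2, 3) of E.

The mixed partial ∂²E/∂u∂v is 0, so the Hessian at any point is diag(E_uu, E_vv) = diag(12(3u^2 + 10u + 6), 36(3v^2 - 8v + 3)).
At (-2, 3): H = diag(-24, 216).
The eigenvalues have opposite signs, so H is indefinite: a saddle point.

saddle point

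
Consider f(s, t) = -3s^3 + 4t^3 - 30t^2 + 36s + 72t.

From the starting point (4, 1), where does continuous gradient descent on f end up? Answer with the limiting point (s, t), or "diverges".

diverges

f is separable, so gradient descent decouples: s follows -∂f/∂s, t follows -∂f/∂t.
∂f/∂s = -9(s - 2)(s + 2); at s=4 this is -108, so s increases.
∂f/∂t = 12(t - 3)(t - 2); at t=1 this is 24, so t decreases.
The s-coordinate has no critical point in that direction and runs off to infinity.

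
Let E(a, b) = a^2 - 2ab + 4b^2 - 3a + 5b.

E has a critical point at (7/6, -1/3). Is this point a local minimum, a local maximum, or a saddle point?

The Hessian of E is constant: H = [[2, -2], [-2, 8]].
det(H) = 2·8 − (-2)² = 12.
det(H) > 0 and tr(H) = 10 > 0, so H is positive definite and the point is a local minimum.

local minimum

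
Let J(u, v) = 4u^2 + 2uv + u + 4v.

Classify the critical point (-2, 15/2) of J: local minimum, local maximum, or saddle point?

saddle point

The Hessian of J is constant: H = [[8, 2], [2, 0]].
det(H) = 8·0 − 2² = -4.
Since det(H) < 0, H is indefinite and the critical point is a saddle point.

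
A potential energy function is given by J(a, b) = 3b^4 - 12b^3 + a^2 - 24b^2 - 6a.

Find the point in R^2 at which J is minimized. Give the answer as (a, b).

J(a,b) separates as P(a) + Q(b), so its minimum is min P + min Q.
P'(a) = 2a - 6 vanishes at a ∈ {3}; Q'(b) = 12b(b - 4)(b + 1) vanishes at b ∈ {-1, 0, 4}.
Local minima of P (where P''>0): P(3)=-9. Local minima of Q: Q(-1)=-9, Q(4)=-384.
So the global minimum of J is P(3) + Q(4) = -9 − 384 = -393, attained at (3, 4).

(3, 4)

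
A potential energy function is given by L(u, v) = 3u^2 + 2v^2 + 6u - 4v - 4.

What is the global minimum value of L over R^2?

-9

L(u,v) separates as P(u) + Q(v) − 4, so its minimum is min P + min Q − 4.
P'(u) = 6u + 6 vanishes at u ∈ {-1}; Q'(v) = 4v - 4 vanishes at v ∈ {1}.
Local minima of P (where P''>0): P(-1)=-3. Local minima of Q: Q(1)=-2.
So the global minimum of L is P(-1) + Q(1) − 4 = -3 − 2 − 4 = -9, attained at (-1, 1).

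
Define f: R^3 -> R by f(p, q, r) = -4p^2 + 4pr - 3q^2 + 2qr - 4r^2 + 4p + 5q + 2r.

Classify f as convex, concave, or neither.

f is quadratic, so its Hessian is the constant matrix H = [[-8, 0, 4], [0, -6, 2], [4, 2, -8]].
Leading principal minors: -8, 48, -256.
Signs alternate −, +, − ⇒ H ≺ 0 ⇒ concave.

concave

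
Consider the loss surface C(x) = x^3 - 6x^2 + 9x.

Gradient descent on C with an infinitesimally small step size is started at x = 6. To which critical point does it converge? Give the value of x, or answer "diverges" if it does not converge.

C'(x) = 3(x - 3)(x - 1), so C'(6) = 45.
Gradient descent moves in the -C' direction, i.e. x is decreasing.
The nearest critical point in that direction is x = 3, where C'' = 6 > 0 (a local minimum). The iterate converges there.

3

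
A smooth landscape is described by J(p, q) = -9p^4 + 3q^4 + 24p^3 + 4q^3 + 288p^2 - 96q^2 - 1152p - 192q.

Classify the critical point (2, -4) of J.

The mixed partial ∂²J/∂p∂q is 0, so the Hessian at any point is diag(J_pp, J_qq) = diag(36(-3p^2 + 4p + 16), 12(3q^2 + 2q - 16)).
At (2, -4): H = diag(432, 288).
Both eigenvalues are positive, so H is positive definite: a local minimum.

local minimum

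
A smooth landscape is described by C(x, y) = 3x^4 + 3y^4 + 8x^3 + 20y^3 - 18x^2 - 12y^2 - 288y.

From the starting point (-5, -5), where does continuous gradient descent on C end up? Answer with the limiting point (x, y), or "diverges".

C is separable, so gradient descent decouples: x follows -∂C/∂x, y follows -∂C/∂y.
∂C/∂x = 12x(x - 1)(x + 3); at x=-5 this is -720, so x increases.
∂C/∂y = 12(y - 2)(y + 3)(y + 4); at y=-5 this is -168, so y increases.
x converges to its nearest critical value -3 (a local min of the x-part); y converges to -4. The iterate converges to (-3, -4).

(-3, -4)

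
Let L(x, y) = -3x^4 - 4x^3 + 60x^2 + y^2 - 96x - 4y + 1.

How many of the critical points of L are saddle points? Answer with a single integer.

2

L separates as a function of x plus a function of y, so ∇L=0 decouples.
∂L/∂x = -12(x - 2)(x - 1)(x + 4) = 0 at x ∈ {-4, 1, 2}; ∂L/∂y = 2(y - 2) = 0 at y ∈ {2}.
The Hessian is diagonal: diag(L_xx, L_yy). Second derivatives: L_xx(-4)=-360, L_xx(1)=60, L_xx(2)=-72; L_yy(2)=2.
Saddle points occur where the two diagonal entries have opposite signs: (-4, 2), (2, 2). Count: 2.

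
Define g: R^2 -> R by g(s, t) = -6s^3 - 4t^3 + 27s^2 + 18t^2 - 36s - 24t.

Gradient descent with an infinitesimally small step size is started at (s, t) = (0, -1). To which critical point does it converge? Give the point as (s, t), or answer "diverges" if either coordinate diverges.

(1, 1)

g is separable, so gradient descent decouples: s follows -∂g/∂s, t follows -∂g/∂t.
∂g/∂s = -18(s - 2)(s - 1); at s=0 this is -36, so s increases.
∂g/∂t = -12(t - 2)(t - 1); at t=-1 this is -72, so t increases.
s converges to its nearest critical value 1 (a local min of the s-part); t converges to 1. The iterate converges to (1, 1).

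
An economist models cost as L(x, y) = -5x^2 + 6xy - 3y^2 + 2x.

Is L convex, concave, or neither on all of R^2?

concave

L is quadratic, so its Hessian is the constant matrix H = [[-10, 6], [6, -6]].
det(H) = 24, tr(H) = -16.
det(H) > 0 and tr(H) < 0, so H is negative definite everywhere: concave.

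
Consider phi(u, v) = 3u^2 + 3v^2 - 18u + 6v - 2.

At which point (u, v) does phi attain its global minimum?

phi(u,v) separates as P(u) + Q(v) − 2, so its minimum is min P + min Q − 2.
P'(u) = 6u - 18 vanishes at u ∈ {3}; Q'(v) = 6v + 6 vanishes at v ∈ {-1}.
Local minima of P (where P''>0): P(3)=-27. Local minima of Q: Q(-1)=-3.
So the global minimum of phi is P(3) + Q(-1) − 2 = -27 − 3 − 2 = -32, attained at (3, -1).

(3, -1)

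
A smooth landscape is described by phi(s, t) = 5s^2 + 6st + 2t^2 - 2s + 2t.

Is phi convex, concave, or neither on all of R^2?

convex

phi is quadratic, so its Hessian is the constant matrix H = [[10, 6], [6, 4]].
det(H) = 4, tr(H) = 14.
det(H) > 0 and tr(H) > 0, so H is positive definite everywhere: convex.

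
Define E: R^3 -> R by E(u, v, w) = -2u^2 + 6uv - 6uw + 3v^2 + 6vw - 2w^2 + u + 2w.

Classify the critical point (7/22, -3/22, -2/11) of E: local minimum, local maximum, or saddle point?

saddle point

The Hessian is constant: H = [[-4, 6, -6], [6, 6, 6], [-6, 6, -4]].
Leading principal minors: Δ₁ = -4, Δ₂ = -60, Δ₃ = -264.
The minors fit neither the all-positive nor the alternating-sign pattern, so H is indefinite: a saddle point.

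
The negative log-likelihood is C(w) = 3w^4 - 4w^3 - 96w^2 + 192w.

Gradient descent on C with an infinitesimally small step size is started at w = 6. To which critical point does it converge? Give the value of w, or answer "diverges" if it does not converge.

C'(w) = 12(w - 4)(w - 1)(w + 4), so C'(6) = 1200.
Gradient descent moves in the -C' direction, i.e. w is decreasing.
The nearest critical point in that direction is w = 4, where C'' = 288 > 0 (a local minimum). The iterate converges there.

4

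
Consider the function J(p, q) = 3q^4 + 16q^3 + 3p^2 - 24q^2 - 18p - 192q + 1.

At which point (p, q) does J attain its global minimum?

J(p,q) separates as A(p) + B(q) + 1, so its minimum is min A + min B + 1.
A'(p) = 6p - 18 vanishes at p ∈ {3}; B'(q) = 12(q - 2)(q + 2)(q + 4) vanishes at q ∈ {-4, -2, 2}.
Local minima of A (where A''>0): A(3)=-27. Local minima of B: B(-4)=128, B(2)=-304.
So the global minimum of J is A(3) + B(2) + 1 = -27 − 304 + 1 = -330, attained at (3, 2).

(3, 2)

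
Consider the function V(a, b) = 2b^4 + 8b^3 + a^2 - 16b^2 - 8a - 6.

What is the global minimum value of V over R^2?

-278

V(a,b) separates as P(a) + Q(b) − 6, so its minimum is min P + min Q − 6.
P'(a) = 2a - 8 vanishes at a ∈ {4}; Q'(b) = 8b(b - 1)(b + 4) vanishes at b ∈ {-4, 0, 1}.
Local minima of P (where P''>0): P(4)=-16. Local minima of Q: Q(-4)=-256, Q(1)=-6.
So the global minimum of V is P(4) + Q(-4) − 6 = -16 − 256 − 6 = -278, attained at (4, -4).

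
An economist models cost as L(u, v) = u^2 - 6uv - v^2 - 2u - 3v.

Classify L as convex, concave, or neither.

neither

L is quadratic, so its Hessian is the constant matrix H = [[2, -6], [-6, -2]].
det(H) = -40, tr(H) = 0.
det(H) < 0, so H is indefinite: neither convex nor concave.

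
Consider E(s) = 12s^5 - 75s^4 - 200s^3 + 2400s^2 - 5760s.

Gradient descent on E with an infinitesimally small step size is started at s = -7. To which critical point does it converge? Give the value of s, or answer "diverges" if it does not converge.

diverges

E'(s) = 60(s - 4)(s - 3)(s - 2)(s + 4), so E'(-7) = 178200.
Gradient descent moves in the -E' direction, i.e. s is decreasing.
There is no critical point below s=-7, and E' keeps the same sign, so the iterate runs off to −∞.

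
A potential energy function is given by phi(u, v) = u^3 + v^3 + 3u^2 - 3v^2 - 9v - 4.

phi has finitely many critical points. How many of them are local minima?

phi separates as a function of u plus a function of v, so ∇phi=0 decouples.
∂phi/∂u = 3u(u + 2) = 0 at u ∈ {-2, 0}; ∂phi/∂v = 3(v - 3)(v + 1) = 0 at v ∈ {-1, 3}.
The Hessian is diagonal: diag(phi_uu, phi_vv). Second derivatives: phi_uu(-2)=-6, phi_uu(0)=6; phi_vv(-1)=-12, phi_vv(3)=12.
Local minima occur where both diagonal entries positive: (0, 3). Count: 1.

1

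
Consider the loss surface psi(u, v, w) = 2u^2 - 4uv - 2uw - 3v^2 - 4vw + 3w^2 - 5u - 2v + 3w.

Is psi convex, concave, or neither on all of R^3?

neither

psi is quadratic, so its Hessian is the constant matrix H = [[4, -4, -2], [-4, -6, -4], [-2, -4, 6]].
Leading principal minors: 4, -40, -344.
Neither pattern holds ⇒ H is indefinite ⇒ neither convex nor concave.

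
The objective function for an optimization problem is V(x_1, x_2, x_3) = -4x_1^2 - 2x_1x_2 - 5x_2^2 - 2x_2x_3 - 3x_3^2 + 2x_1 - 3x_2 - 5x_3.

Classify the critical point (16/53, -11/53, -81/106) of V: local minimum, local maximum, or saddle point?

local maximum

The Hessian is constant: H = [[-8, -2, 0], [-2, -10, -2], [0, -2, -6]].
Leading principal minors: Δ₁ = -8, Δ₂ = 76, Δ₃ = -424.
The minors alternate sign starting negative (−, +, −), so H is negative definite: a local maximum.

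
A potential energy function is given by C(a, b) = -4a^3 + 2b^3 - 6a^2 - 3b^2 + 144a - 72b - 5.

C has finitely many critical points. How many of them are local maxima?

C separates as a function of a plus a function of b, so ∇C=0 decouples.
∂C/∂a = -12(a - 3)(a + 4) = 0 at a ∈ {-4, 3}; ∂C/∂b = 6(b - 4)(b + 3) = 0 at b ∈ {-3, 4}.
The Hessian is diagonal: diag(C_aa, C_bb). Second derivatives: C_aa(-4)=84, C_aa(3)=-84; C_bb(-3)=-42, C_bb(4)=42.
Local maxima occur where both diagonal entries negative: (3, -3). Count: 1.

1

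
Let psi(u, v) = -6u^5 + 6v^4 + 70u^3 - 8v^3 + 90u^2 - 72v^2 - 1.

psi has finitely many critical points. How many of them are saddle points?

psi separates as a function of u plus a function of v, so ∇psi=0 decouples.
∂psi/∂u = -30u(u - 3)(u + 1)(u + 2) = 0 at u ∈ {-2, -1, 0, 3}; ∂psi/∂v = 24v(v - 3)(v + 2) = 0 at v ∈ {-2, 0, 3}.
The Hessian is diagonal: diag(psi_uu, psi_vv). Second derivatives: psi_uu(-2)=300, psi_uu(-1)=-120, psi_uu(0)=180, psi_uu(3)=-1800; psi_vv(-2)=240, psi_vv(0)=-144, psi_vv(3)=360.
Saddle points occur where the two diagonal entries have opposite signs: (-2, 0), (-1, -2), (-1, 3), (0, 0), (3, -2), (3, 3). Count: 6.

6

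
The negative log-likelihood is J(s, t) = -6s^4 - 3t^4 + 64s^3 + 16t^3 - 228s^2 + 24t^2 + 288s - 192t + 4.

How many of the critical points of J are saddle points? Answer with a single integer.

4

J separates as a function of s plus a function of t, so ∇J=0 decouples.
∂J/∂s = -24(s - 4)(s - 3)(s - 1) = 0 at s ∈ {1, 3, 4}; ∂J/∂t = -12(t - 4)(t - 2)(t + 2) = 0 at t ∈ {-2, 2, 4}.
The Hessian is diagonal: diag(J_ss, J_tt). Second derivatives: J_ss(1)=-144, J_ss(3)=48, J_ss(4)=-72; J_tt(-2)=-288, J_tt(2)=96, J_tt(4)=-144.
Saddle points occur where the two diagonal entries have opposite signs: (1, 2), (3, -2), (3, 4), (4, 2). Count: 4.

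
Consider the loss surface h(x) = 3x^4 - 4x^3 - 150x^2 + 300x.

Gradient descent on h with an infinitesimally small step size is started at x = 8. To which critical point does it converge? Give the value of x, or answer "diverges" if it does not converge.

5

h'(x) = 12(x - 5)(x - 1)(x + 5), so h'(8) = 3276.
Gradient descent moves in the -h' direction, i.e. x is decreasing.
The nearest critical point in that direction is x = 5, where h'' = 480 > 0 (a local minimum). The iterate converges there.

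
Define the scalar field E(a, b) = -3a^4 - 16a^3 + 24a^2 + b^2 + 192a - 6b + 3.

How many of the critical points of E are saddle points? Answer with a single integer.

2

E separates as a function of a plus a function of b, so ∇E=0 decouples.
∂E/∂a = -12(a - 2)(a + 2)(a + 4) = 0 at a ∈ {-4, -2, 2}; ∂E/∂b = 2(b - 3) = 0 at b ∈ {3}.
The Hessian is diagonal: diag(E_aa, E_bb). Second derivatives: E_aa(-4)=-144, E_aa(-2)=96, E_aa(2)=-288; E_bb(3)=2.
Saddle points occur where the two diagonal entries have opposite signs: (-4, 3), (2, 3). Count: 2.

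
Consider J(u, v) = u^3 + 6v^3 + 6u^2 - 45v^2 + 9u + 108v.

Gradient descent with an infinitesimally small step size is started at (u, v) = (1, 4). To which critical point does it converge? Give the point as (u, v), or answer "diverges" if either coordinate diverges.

(-1, 3)

J is separable, so gradient descent decouples: u follows -∂J/∂u, v follows -∂J/∂v.
∂J/∂u = 3(u + 1)(u + 3); at u=1 this is 24, so u decreases.
∂J/∂v = 18(v - 3)(v - 2); at v=4 this is 36, so v decreases.
u converges to its nearest critical value -1 (a local min of the u-part); v converges to 3. The iterate converges to (-1, 3).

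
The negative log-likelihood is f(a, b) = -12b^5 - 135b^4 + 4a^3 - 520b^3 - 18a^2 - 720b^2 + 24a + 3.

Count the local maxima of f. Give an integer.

2

f separates as a function of a plus a function of b, so ∇f=0 decouples.
∂f/∂a = 12(a - 2)(a - 1) = 0 at a ∈ {1, 2}; ∂f/∂b = -60b(b + 2)(b + 3)(b + 4) = 0 at b ∈ {-4, -3, -2, 0}.
The Hessian is diagonal: diag(f_aa, f_bb). Second derivatives: f_aa(1)=-12, f_aa(2)=12; f_bb(-4)=480, f_bb(-3)=-180, f_bb(-2)=240, f_bb(0)=-1440.
Local maxima occur where both diagonal entries negative: (1, -3), (1, 0). Count: 2.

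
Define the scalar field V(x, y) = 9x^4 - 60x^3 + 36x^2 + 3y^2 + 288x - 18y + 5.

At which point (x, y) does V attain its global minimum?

V(x,y) separates as P(x) + Q(y) + 5, so its minimum is min P + min Q + 5.
P'(x) = 36(x - 4)(x - 2)(x + 1) vanishes at x ∈ {-1, 2, 4}; Q'(y) = 6y - 18 vanishes at y ∈ {3}.
Local minima of P (where P''>0): P(-1)=-183, P(4)=192. Local minima of Q: Q(3)=-27.
So the global minimum of V is P(-1) + Q(3) + 5 = -183 − 27 + 5 = -205, attained at (-1, 3).

(-1, 3)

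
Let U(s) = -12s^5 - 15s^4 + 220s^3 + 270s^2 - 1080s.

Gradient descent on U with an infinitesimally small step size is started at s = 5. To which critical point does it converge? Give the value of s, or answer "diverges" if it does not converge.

diverges

U'(s) = -60(s - 3)(s - 1)(s + 2)(s + 3), so U'(5) = -26880.
Gradient descent moves in the -U' direction, i.e. s is increasing.
There is no critical point above s=5, and U' keeps the same sign, so the iterate runs off to +∞.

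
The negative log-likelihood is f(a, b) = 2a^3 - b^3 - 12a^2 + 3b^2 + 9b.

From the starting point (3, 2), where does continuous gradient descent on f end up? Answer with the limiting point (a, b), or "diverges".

(4, -1)

f is separable, so gradient descent decouples: a follows -∂f/∂a, b follows -∂f/∂b.
∂f/∂a = 6a(a - 4); at a=3 this is -18, so a increases.
∂f/∂b = -3(b - 3)(b + 1); at b=2 this is 9, so b decreases.
a converges to its nearest critical value 4 (a local min of the a-part); b converges to -1. The iterate converges to (4, -1).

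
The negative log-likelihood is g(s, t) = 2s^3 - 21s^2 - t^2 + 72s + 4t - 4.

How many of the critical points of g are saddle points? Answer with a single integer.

1

g separates as a function of s plus a function of t, so ∇g=0 decouples.
∂g/∂s = 6(s - 4)(s - 3) = 0 at s ∈ {3, 4}; ∂g/∂t = -2(t - 2) = 0 at t ∈ {2}.
The Hessian is diagonal: diag(g_ss, g_tt). Second derivatives: g_ss(3)=-6, g_ss(4)=6; g_tt(2)=-2.
Saddle points occur where the two diagonal entries have opposite signs: (4, 2). Count: 1.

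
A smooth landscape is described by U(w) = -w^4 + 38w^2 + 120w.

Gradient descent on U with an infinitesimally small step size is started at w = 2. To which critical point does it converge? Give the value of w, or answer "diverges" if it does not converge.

-2

U'(w) = -4(w - 5)(w + 2)(w + 3), so U'(2) = 240.
Gradient descent moves in the -U' direction, i.e. w is decreasing.
The nearest critical point in that direction is w = -2, where U'' = 28 > 0 (a local minimum). The iterate converges there.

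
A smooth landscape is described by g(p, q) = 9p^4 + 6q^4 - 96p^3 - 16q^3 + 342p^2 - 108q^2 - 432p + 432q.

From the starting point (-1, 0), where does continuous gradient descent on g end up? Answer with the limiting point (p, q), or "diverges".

(1, -3)

g is separable, so gradient descent decouples: p follows -∂g/∂p, q follows -∂g/∂q.
∂g/∂p = 36(p - 4)(p - 3)(p - 1); at p=-1 this is -1440, so p increases.
∂g/∂q = 24(q - 3)(q - 2)(q + 3); at q=0 this is 432, so q decreases.
p converges to its nearest critical value 1 (a local min of the p-part); q converges to -3. The iterate converges to (1, -3).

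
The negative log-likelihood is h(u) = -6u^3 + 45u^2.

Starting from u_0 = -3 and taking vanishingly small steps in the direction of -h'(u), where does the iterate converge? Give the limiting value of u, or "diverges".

h'(u) = -18u(u - 5), so h'(-3) = -432.
Gradient descent moves in the -h' direction, i.e. u is increasing.
The nearest critical point in that direction is u = 0, where h'' = 90 > 0 (a local minimum). The iterate converges there.

0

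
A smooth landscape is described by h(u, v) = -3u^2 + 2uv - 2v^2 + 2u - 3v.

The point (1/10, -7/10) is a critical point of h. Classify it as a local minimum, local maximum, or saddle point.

local maximum

The Hessian of h is constant: H = [[-6, 2], [2, -4]].
det(H) = (-6)·(-4) − 2² = 20.
det(H) > 0 and tr(H) = -10 < 0, so H is negative definite and the point is a local maximum.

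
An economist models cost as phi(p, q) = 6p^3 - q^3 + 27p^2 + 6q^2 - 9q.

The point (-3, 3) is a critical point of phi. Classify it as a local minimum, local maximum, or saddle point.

The mixed partial ∂²phi/∂p∂q is 0, so the Hessian at any point is diag(phi_pp, phi_qq) = diag(18(2p + 3), 6(-q + 2)).
At (-3, 3): H = diag(-54, -6).
Both eigenvalues are negative, so H is negative definite: a local maximum.

local maximum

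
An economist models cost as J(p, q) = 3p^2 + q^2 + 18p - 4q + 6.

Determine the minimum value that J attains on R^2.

-25

J(p,q) separates as A(p) + B(q) + 6, so its minimum is min A + min B + 6.
A'(p) = 6p + 18 vanishes at p ∈ {-3}; B'(q) = 2q - 4 vanishes at q ∈ {2}.
Local minima of A (where A''>0): A(-3)=-27. Local minima of B: B(2)=-4.
So the global minimum of J is A(-3) + B(2) + 6 = -27 − 4 + 6 = -25, attained at (-3, 2).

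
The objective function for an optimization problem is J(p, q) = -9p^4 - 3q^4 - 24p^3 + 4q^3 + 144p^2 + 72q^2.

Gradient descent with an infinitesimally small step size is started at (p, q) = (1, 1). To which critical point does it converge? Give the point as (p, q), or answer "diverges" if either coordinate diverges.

J is separable, so gradient descent decouples: p follows -∂J/∂p, q follows -∂J/∂q.
∂J/∂p = -36p(p - 2)(p + 4); at p=1 this is 180, so p decreases.
∂J/∂q = -12q(q - 4)(q + 3); at q=1 this is 144, so q decreases.
p converges to its nearest critical value 0 (a local min of the p-part); q converges to 0. The iterate converges to (0, 0).

(0, 0)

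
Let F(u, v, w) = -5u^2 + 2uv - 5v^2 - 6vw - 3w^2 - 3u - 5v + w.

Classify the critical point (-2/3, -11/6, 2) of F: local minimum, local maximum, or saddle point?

The Hessian is constant: H = [[-10, 2, 0], [2, -10, -6], [0, -6, -6]].
Leading principal minors: Δ₁ = -10, Δ₂ = 96, Δ₃ = -216.
The minors alternate sign starting negative (−, +, −), so H is negative definite: a local maximum.

local maximum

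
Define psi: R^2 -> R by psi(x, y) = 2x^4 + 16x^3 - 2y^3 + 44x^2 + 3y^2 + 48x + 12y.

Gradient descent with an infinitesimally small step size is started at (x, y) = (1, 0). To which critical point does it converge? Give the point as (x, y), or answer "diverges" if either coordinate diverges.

(-1, -1)

psi is separable, so gradient descent decouples: x follows -∂psi/∂x, y follows -∂psi/∂y.
∂psi/∂x = 8(x + 1)(x + 2)(x + 3); at x=1 this is 192, so x decreases.
∂psi/∂y = -6(y - 2)(y + 1); at y=0 this is 12, so y decreases.
x converges to its nearest critical value -1 (a local min of the x-part); y converges to -1. The iterate converges to (-1, -1).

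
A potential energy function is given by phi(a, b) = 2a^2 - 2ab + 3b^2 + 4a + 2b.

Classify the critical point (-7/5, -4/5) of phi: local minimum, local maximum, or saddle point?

local minimum

The Hessian of phi is constant: H = [[4, -2], [-2, 6]].
det(H) = 4·6 − (-2)² = 20.
det(H) > 0 and tr(H) = 10 > 0, so H is positive definite and the point is a local minimum.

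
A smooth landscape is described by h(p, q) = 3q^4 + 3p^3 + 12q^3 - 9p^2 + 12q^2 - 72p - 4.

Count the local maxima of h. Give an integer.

h separates as a function of p plus a function of q, so ∇h=0 decouples.
∂h/∂p = 9(p - 4)(p + 2) = 0 at p ∈ {-2, 4}; ∂h/∂q = 12q(q + 1)(q + 2) = 0 at q ∈ {-2, -1, 0}.
The Hessian is diagonal: diag(h_pp, h_qq). Second derivatives: h_pp(-2)=-54, h_pp(4)=54; h_qq(-2)=24, h_qq(-1)=-12, h_qq(0)=24.
Local maxima occur where both diagonal entries negative: (-2, -1). Count: 1.

1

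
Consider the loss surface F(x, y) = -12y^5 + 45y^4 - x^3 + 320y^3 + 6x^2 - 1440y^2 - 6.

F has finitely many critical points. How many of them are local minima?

F separates as a function of x plus a function of y, so ∇F=0 decouples.
∂F/∂x = -3x(x - 4) = 0 at x ∈ {0, 4}; ∂F/∂y = -60y(y - 4)(y - 3)(y + 4) = 0 at y ∈ {-4, 0, 3, 4}.
The Hessian is diagonal: diag(F_xx, F_yy). Second derivatives: F_xx(0)=12, F_xx(4)=-12; F_yy(-4)=13440, F_yy(0)=-2880, F_yy(3)=1260, F_yy(4)=-1920.
Local minima occur where both diagonal entries positive: (0, -4), (0, 3). Count: 2.

2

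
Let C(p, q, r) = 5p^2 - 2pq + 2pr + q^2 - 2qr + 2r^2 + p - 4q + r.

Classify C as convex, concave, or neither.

C is quadratic, so its Hessian is the constant matrix H = [[10, -2, 2], [-2, 2, -2], [2, -2, 4]].
Leading principal minors: 10, 16, 32.
All positive ⇒ H ≻ 0 ⇒ convex.

convex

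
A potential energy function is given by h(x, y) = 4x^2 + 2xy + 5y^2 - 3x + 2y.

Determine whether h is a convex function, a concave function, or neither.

convex

h is quadratic, so its Hessian is the constant matrix H = [[8, 2], [2, 10]].
det(H) = 76, tr(H) = 18.
det(H) > 0 and tr(H) > 0, so H is positive definite everywhere: convex.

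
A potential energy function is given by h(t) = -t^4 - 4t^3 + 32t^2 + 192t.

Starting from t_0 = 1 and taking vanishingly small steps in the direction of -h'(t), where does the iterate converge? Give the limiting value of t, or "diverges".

h'(t) = -4(t - 4)(t + 3)(t + 4), so h'(1) = 240.
Gradient descent moves in the -h' direction, i.e. t is decreasing.
The nearest critical point in that direction is t = -3, where h'' = 28 > 0 (a local minimum). The iterate converges there.

-3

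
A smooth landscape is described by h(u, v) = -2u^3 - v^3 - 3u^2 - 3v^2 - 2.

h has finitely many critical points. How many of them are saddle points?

2

h separates as a function of u plus a function of v, so ∇h=0 decouples.
∂h/∂u = -6u(u + 1) = 0 at u ∈ {-1, 0}; ∂h/∂v = -3v(v + 2) = 0 at v ∈ {-2, 0}.
The Hessian is diagonal: diag(h_uu, h_vv). Second derivatives: h_uu(-1)=6, h_uu(0)=-6; h_vv(-2)=6, h_vv(0)=-6.
Saddle points occur where the two diagonal entries have opposite signs: (-1, 0), (0, -2). Count: 2.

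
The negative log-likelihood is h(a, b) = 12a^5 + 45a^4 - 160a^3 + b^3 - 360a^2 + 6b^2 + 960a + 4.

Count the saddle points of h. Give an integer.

h separates as a function of a plus a function of b, so ∇h=0 decouples.
∂h/∂a = 60(a - 2)(a - 1)(a + 2)(a + 4) = 0 at a ∈ {-4, -2, 1, 2}; ∂h/∂b = 3b(b + 4) = 0 at b ∈ {-4, 0}.
The Hessian is diagonal: diag(h_aa, h_bb). Second derivatives: h_aa(-4)=-3600, h_aa(-2)=1440, h_aa(1)=-900, h_aa(2)=1440; h_bb(-4)=-12, h_bb(0)=12.
Saddle points occur where the two diagonal entries have opposite signs: (-4, 0), (-2, -4), (1, 0), (2, -4). Count: 4.

4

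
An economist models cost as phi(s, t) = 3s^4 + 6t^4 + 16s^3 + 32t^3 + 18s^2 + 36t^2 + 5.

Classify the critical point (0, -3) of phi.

local minimum

The mixed partial ∂²phi/∂s∂t is 0, so the Hessian at any point is diag(phi_ss, phi_tt) = diag(12(3s^2 + 8s + 3), 24(3t^2 + 8t + 3)).
At (0, -3): H = diag(36, 144).
Both eigenvalues are positive, so H is positive definite: a local minimum.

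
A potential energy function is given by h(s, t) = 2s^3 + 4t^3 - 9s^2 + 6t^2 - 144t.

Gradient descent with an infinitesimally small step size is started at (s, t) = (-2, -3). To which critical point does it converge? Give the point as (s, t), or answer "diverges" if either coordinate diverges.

h is separable, so gradient descent decouples: s follows -∂h/∂s, t follows -∂h/∂t.
∂h/∂s = 6s(s - 3); at s=-2 this is 60, so s decreases.
∂h/∂t = 12(t - 3)(t + 4); at t=-3 this is -72, so t increases.
The s-coordinate has no critical point in that direction and runs off to infinity.

diverges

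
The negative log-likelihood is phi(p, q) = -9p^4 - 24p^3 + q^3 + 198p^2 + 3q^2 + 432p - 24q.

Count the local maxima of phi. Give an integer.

2

phi separates as a function of p plus a function of q, so ∇phi=0 decouples.
∂phi/∂p = -36(p - 3)(p + 1)(p + 4) = 0 at p ∈ {-4, -1, 3}; ∂phi/∂q = 3(q - 2)(q + 4) = 0 at q ∈ {-4, 2}.
The Hessian is diagonal: diag(phi_pp, phi_qq). Second derivatives: phi_pp(-4)=-756, phi_pp(-1)=432, phi_pp(3)=-1008; phi_qq(-4)=-18, phi_qq(2)=18.
Local maxima occur where both diagonal entries negative: (-4, -4), (3, -4). Count: 2.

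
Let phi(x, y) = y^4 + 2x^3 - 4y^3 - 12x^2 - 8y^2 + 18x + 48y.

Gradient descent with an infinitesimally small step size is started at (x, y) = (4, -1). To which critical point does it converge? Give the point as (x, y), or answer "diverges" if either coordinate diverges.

(3, -2)

phi is separable, so gradient descent decouples: x follows -∂phi/∂x, y follows -∂phi/∂y.
∂phi/∂x = 6(x - 3)(x - 1); at x=4 this is 18, so x decreases.
∂phi/∂y = 4(y - 3)(y - 2)(y + 2); at y=-1 this is 48, so y decreases.
x converges to its nearest critical value 3 (a local min of the x-part); y converges to -2. The iterate converges to (3, -2).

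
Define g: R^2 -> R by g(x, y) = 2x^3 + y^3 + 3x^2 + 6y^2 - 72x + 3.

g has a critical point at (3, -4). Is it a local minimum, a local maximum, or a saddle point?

The mixed partial ∂²g/∂x∂y is 0, so the Hessian at any point is diag(g_xx, g_yy) = diag(6(2x + 1), 6(y + 2)).
At (3, -4): H = diag(42, -12).
The eigenvalues have opposite signs, so H is indefinite: a saddle point.

saddle point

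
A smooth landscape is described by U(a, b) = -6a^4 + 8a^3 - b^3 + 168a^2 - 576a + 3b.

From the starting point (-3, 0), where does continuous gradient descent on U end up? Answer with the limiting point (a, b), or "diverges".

U is separable, so gradient descent decouples: a follows -∂U/∂a, b follows -∂U/∂b.
∂U/∂a = -24(a - 3)(a - 2)(a + 4); at a=-3 this is -720, so a increases.
∂U/∂b = -3(b - 1)(b + 1); at b=0 this is 3, so b decreases.
a converges to its nearest critical value 2 (a local min of the a-part); b converges to -1. The iterate converges to (2, -1).

(2, -1)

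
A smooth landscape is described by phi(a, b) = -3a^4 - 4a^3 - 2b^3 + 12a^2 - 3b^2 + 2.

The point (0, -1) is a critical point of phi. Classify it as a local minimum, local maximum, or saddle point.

local minimum

The mixed partial ∂²phi/∂a∂b is 0, so the Hessian at any point is diag(phi_aa, phi_bb) = diag(12(-3a^2 - 2a + 2), -6(2b + 1)).
At (0, -1): H = diag(24, 6).
Both eigenvalues are positive, so H is positive definite: a local minimum.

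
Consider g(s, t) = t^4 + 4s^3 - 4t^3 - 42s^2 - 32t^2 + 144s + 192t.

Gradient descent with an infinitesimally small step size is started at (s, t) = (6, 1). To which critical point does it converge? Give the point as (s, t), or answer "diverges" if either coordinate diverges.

(4, -4)

g is separable, so gradient descent decouples: s follows -∂g/∂s, t follows -∂g/∂t.
∂g/∂s = 12(s - 4)(s - 3); at s=6 this is 72, so s decreases.
∂g/∂t = 4(t - 4)(t - 3)(t + 4); at t=1 this is 120, so t decreases.
s converges to its nearest critical value 4 (a local min of the s-part); t converges to -4. The iterate converges to (4, -4).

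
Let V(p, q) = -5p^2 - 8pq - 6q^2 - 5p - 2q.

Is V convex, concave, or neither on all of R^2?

concave

V is quadratic, so its Hessian is the constant matrix H = [[-10, -8], [-8, -12]].
det(H) = 56, tr(H) = -22.
det(H) > 0 and tr(H) < 0, so H is negative definite everywhere: concave.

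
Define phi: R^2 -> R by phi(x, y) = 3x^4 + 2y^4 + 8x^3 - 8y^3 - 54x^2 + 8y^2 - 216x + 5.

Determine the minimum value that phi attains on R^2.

-670

phi(x,y) separates as P(x) + Q(y) + 5, so its minimum is min P + min Q + 5.
P'(x) = 12(x - 3)(x + 2)(x + 3) vanishes at x ∈ {-3, -2, 3}; Q'(y) = 8y(y - 2)(y - 1) vanishes at y ∈ {0, 1, 2}.
Local minima of P (where P''>0): P(-3)=189, P(3)=-675. Local minima of Q: Q(0)=0, Q(2)=0.
So the global minimum of phi is P(3) + Q(0) + 5 = -675 + 0 + 5 = -670, attained at (3, 0).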